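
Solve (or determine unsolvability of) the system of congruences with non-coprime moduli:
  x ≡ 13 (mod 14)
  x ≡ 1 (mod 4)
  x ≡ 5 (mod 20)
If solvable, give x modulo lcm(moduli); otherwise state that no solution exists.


Moduli 14, 4, 20 are not pairwise coprime, so CRT works modulo lcm(m_i) when all pairwise compatibility conditions hold.
Pairwise compatibility: gcd(m_i, m_j) must divide a_i - a_j for every pair.
Merge one congruence at a time:
  Start: x ≡ 13 (mod 14).
  Combine with x ≡ 1 (mod 4): gcd(14, 4) = 2; 1 - 13 = -12, which IS divisible by 2, so compatible.
    Write x = 13 + 14·t and substitute into x ≡ 1 (mod 4): 14·t ≡ 1 − 13 = -12 (mod 4).
    Divide the congruence (and modulus) by g = 2: 7·t ≡ -6 (mod 2).
    Reduce coefficients mod 2: 1·t ≡ 0 (mod 2).
    So t ≡ 0 (mod 2).
    Then x = 13 + 14·0 = 13, valid modulo lcm(14, 4) = 28: x ≡ 13 (mod 28).
  Combine with x ≡ 5 (mod 20): gcd(28, 20) = 4; 5 - 13 = -8, which IS divisible by 4, so compatible.
    Write x = 13 + 28·t and substitute into x ≡ 5 (mod 20): 28·t ≡ 5 − 13 = -8 (mod 20).
    Divide the congruence (and modulus) by g = 4: 7·t ≡ -2 (mod 5).
    Reduce coefficients mod 5: 2·t ≡ 3 (mod 5).
    The inverse of 2 mod 5 is 3 (since 2·3 = 6 = 1·5 + 1), so t ≡ 3·3 = 9 ≡ 4 (mod 5).
    Then x = 13 + 28·4 = 125, valid modulo lcm(28, 20) = 140: x ≡ 125 (mod 140).
Verify: 125 mod 14 = 13, 125 mod 4 = 1, 125 mod 20 = 5.

x ≡ 125 (mod 140).


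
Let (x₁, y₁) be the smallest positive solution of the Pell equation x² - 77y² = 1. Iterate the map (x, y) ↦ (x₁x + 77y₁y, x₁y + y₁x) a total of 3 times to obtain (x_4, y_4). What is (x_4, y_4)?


Step 1: Find the fundamental solution (x₁, y₁) of x² - 77y² = 1.
  Expand √77 as a continued fraction. a₀ = ⌊√77⌋ = 8; iterate m_{k+1} = d_k·a_k − m_k, d_{k+1} = (77 − m_{k+1}²)/d_k, a_{k+1} = ⌊(a₀ + m_{k+1})/d_{k+1}⌋ (starting m₀ = 0, d₀ = 1), with convergents p_k = a_k·p_{k-1} + p_{k-2}, q_k = a_k·q_{k-1} + q_{k-2} (p₋₁ = 1, q₋₁ = 0):
  k = 0: a₀ = 8; p₀/q₀ = 8/1; p₀² − 77·q₀² = 64 − 77 = -13.
  k = 1: m = 8, d = 13, a = ⌊(8 + 8)/13⌋ = 1; p/q = (1·8 + 1)/(1·1 + 0) = 9/1; p² − 77·q² = 81 − 77 = 4.
  k = 2: m = 5, d = 4, a = ⌊(8 + 5)/4⌋ = 3; p/q = (3·9 + 8)/(3·1 + 1) = 35/4; p² − 77·q² = 1225 − 1232 = -7.
  k = 3: m = 7, d = 7, a = ⌊(8 + 7)/7⌋ = 2; p/q = (2·35 + 9)/(2·4 + 1) = 79/9; p² − 77·q² = 6241 − 6237 = 4.
  k = 4: m = 7, d = 4, a = ⌊(8 + 7)/4⌋ = 3; p/q = (3·79 + 35)/(3·9 + 4) = 272/31; p² − 77·q² = 73984 − 73997 = -13.
  k = 5: m = 5, d = 13, a = ⌊(8 + 5)/13⌋ = 1; p/q = (1·272 + 79)/(1·31 + 9) = 351/40; p² − 77·q² = 123201 − 123200 = 1.
  The first convergent with p² − 77·q² = 1 gives the fundamental solution (x₁, y₁) = (351, 40).
Step 2: Apply the recurrence (x_{n+1}, y_{n+1}) = (x₁x_n + 77y₁y_n, x₁y_n + y₁x_n) repeatedly.
  From (x_1, y_1) = (351, 40): x_2 = 351·351 + 77·40·40 = 246401; y_2 = 351·40 + 40·351 = 28080.
  From (x_2, y_2) = (246401, 28080): x_3 = 351·246401 + 77·40·28080 = 172973151; y_3 = 351·28080 + 40·246401 = 19712120.
  From (x_3, y_3) = (172973151, 19712120): x_4 = 351·172973151 + 77·40·19712120 = 121426905601; y_4 = 351·19712120 + 40·172973151 = 13837880160.
Step 3: Verify x_4² - 77·y_4² = 14744493403834165171201 - 14744493403834165171200 = 1 (should be 1). ✓

(x_1, y_1) = (351, 40); (x_4, y_4) = (121426905601, 13837880160).


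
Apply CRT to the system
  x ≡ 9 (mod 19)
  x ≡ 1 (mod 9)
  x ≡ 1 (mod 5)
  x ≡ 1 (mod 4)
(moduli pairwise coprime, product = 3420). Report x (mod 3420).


Product of moduli M = 19 · 9 · 5 · 4 = 3420.
Merge one congruence at a time:
  Start: x ≡ 9 (mod 19).
  Combine with x ≡ 1 (mod 9); new modulus lcm = 171.
    Write x = 9 + 19·t and substitute into x ≡ 1 (mod 9): 19·t ≡ 1 − 9 = -8 (mod 9).
    Reduce coefficients mod 9: 1·t ≡ 1 (mod 9).
    So t ≡ 1 (mod 9).
    Then x = 9 + 19·1 = 28, valid modulo lcm(19, 9) = 171: x ≡ 28 (mod 171).
  Combine with x ≡ 1 (mod 5); new modulus lcm = 855.
    Write x = 28 + 171·t and substitute into x ≡ 1 (mod 5): 171·t ≡ 1 − 28 = -27 (mod 5).
    Reduce coefficients mod 5: 1·t ≡ 3 (mod 5).
    So t ≡ 3 (mod 5).
    Then x = 28 + 171·3 = 541, valid modulo lcm(171, 5) = 855: x ≡ 541 (mod 855).
  Combine with x ≡ 1 (mod 4); new modulus lcm = 3420.
    Write x = 541 + 855·t and substitute into x ≡ 1 (mod 4): 855·t ≡ 1 − 541 = -540 (mod 4).
    Reduce coefficients mod 4: 3·t ≡ 0 (mod 4).
    The inverse of 3 mod 4 is 3 (since 3·3 = 9 = 2·4 + 1), so t ≡ 3·0 = 0 ≡ 0 (mod 4).
    Then x = 541 + 855·0 = 541, valid modulo lcm(855, 4) = 3420: x ≡ 541 (mod 3420).
Verify against each original: 541 mod 19 = 9, 541 mod 9 = 1, 541 mod 5 = 1, 541 mod 4 = 1.

x ≡ 541 (mod 3420).


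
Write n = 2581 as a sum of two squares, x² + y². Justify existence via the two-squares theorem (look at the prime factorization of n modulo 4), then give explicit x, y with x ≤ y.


Step 1: Factor n = 2581 = 29 · 89.
Step 2: Check the mod-4 condition on each prime factor: 29 ≡ 1 (mod 4), exponent 1; 89 ≡ 1 (mod 4), exponent 1.
All primes ≡ 3 (mod 4) appear to even exponent (or don't appear), so by the two-squares theorem n IS expressible as a sum of two squares.
Step 3: Build a representation. Here n = 29 · 89 is a product of primes ≡ 1 (mod 4). Each prime p ≡ 1 (mod 4) is itself a sum of two squares; find a² by testing p − a² for a perfect square:
  29: 29 − 1² = 28, 29 − 2² = 25 = 5² ⇒ 29 = 2² + 5².
  89: 89 − 1² = 88, 89 − 2² = 85, 89 − 3² = 80, 89 − 4² = 73, 89 − 5² = 64 = 8² ⇒ 89 = 5² + 8².
  Combine using the Brahmagupta–Fibonacci identity (a² + b²)(c² + d²) = (ac − bd)² + (ad + bc)² = (ac + bd)² + (ad − bc)²:
  29 · 89 = 2581: from (2² + 5²)(5² + 8²), take (2·5 − 5·8, 2·8 + 5·5) = (10 − 40, 16 + 25) = (-30, 41); dropping signs (only squares matter) gives (30, 41); check 30² + 41² = 900 + 1681 = 2581 ✓.
Step 4: Order so x ≤ y and verify: 30² + 41² = 900 + 1681 = 2581 = n. ✓

n = 2581 = 30² + 41² (one valid representation with x ≤ y).


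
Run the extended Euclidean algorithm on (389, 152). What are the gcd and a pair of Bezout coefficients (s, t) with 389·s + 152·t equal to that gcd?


Euclidean algorithm on (389, 152) — divide until remainder is 0:
  389 = 2 · 152 + 85
  152 = 1 · 85 + 67
  85 = 1 · 67 + 18
  67 = 3 · 18 + 13
  18 = 1 · 13 + 5
  13 = 2 · 5 + 3
  5 = 1 · 3 + 2
  3 = 1 · 2 + 1
  2 = 2 · 1 + 0
gcd(389, 152) = 1.
Track Bezout coefficients alongside the remainders: start with r₀ = 389 = a·1 + b·0 (s = 1, t = 0) and r₁ = 152 = a·0 + b·1 (s = 0, t = 1); each new remainder r_{k+1} = r_{k-1} − q_k·r_k inherits s_{k+1} = s_{k-1} − q_k·s_k, t_{k+1} = t_{k-1} − q_k·t_k, so r_k = a·s_k + b·t_k at every step:
  q = 2: r = 85, s = 1 − 2·0 = 1, t = 0 − 2·1 = -2  (check: 389·1 + 152·(-2) = 85)
  q = 1: r = 67, s = 0 − 1·1 = -1, t = 1 − 1·(-2) = 3  (check: 389·(-1) + 152·3 = 67)
  q = 1: r = 18, s = 1 − 1·(-1) = 2, t = -2 − 1·3 = -5  (check: 389·2 + 152·(-5) = 18)
  q = 3: r = 13, s = -1 − 3·2 = -7, t = 3 − 3·(-5) = 18  (check: 389·(-7) + 152·18 = 13)
  q = 1: r = 5, s = 2 − 1·(-7) = 9, t = -5 − 1·18 = -23  (check: 389·9 + 152·(-23) = 5)
  q = 2: r = 3, s = -7 − 2·9 = -25, t = 18 − 2·(-23) = 64  (check: 389·(-25) + 152·64 = 3)
  q = 1: r = 2, s = 9 − 1·(-25) = 34, t = -23 − 1·64 = -87  (check: 389·34 + 152·(-87) = 2)
  q = 1: r = 1, s = -25 − 1·34 = -59, t = 64 − 1·(-87) = 151  (check: 389·(-59) + 152·151 = 1)
The row with r = 1 (the gcd) gives the Bezout coefficients s = -59, t = 151.
Result: 389 · (-59) + 152 · (151) = 1.

gcd(389, 152) = 1; s = -59, t = 151 (check: 389·(-59) + 152·151 = 1).


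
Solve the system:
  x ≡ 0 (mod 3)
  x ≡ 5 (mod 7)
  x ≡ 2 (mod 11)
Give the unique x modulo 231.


Moduli 3, 7, 11 are pairwise coprime; by CRT there is a unique solution modulo M = 3 · 7 · 11 = 231.
Solve pairwise, accumulating the modulus:
  Start with x ≡ 0 (mod 3).
  Combine with x ≡ 5 (mod 7): since gcd(3, 7) = 1, we get a unique residue mod 21.
    Write x = 0 + 3·t and substitute into x ≡ 5 (mod 7): 3·t ≡ 5 − 0 = 5 (mod 7).
    The inverse of 3 mod 7 is 5 (since 3·5 = 15 = 2·7 + 1), so t ≡ 5·5 = 25 ≡ 4 (mod 7).
    Then x = 0 + 3·4 = 12, valid modulo lcm(3, 7) = 21: x ≡ 12 (mod 21).
  Combine with x ≡ 2 (mod 11): since gcd(21, 11) = 1, we get a unique residue mod 231.
    Write x = 12 + 21·t and substitute into x ≡ 2 (mod 11): 21·t ≡ 2 − 12 = -10 (mod 11).
    Reduce coefficients mod 11: 10·t ≡ 1 (mod 11).
    The inverse of 10 mod 11 is 10 (since 10·10 = 100 = 9·11 + 1), so t ≡ 10·1 = 10 ≡ 10 (mod 11).
    Then x = 12 + 21·10 = 222, valid modulo lcm(21, 11) = 231: x ≡ 222 (mod 231).
Verify: 222 mod 3 = 0 ✓, 222 mod 7 = 5 ✓, 222 mod 11 = 2 ✓.

x ≡ 222 (mod 231).


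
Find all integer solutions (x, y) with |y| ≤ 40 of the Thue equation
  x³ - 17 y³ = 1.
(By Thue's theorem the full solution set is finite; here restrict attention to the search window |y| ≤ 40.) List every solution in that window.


The equation is x³ - 17y³ = 1. For fixed y, x³ = 17·y³ + 1, so a solution requires the RHS to be a perfect cube.
Strategy: iterate y from -40 to 40, compute RHS = 17·y³ + 1, and check whether it is a (positive or negative) perfect cube.
Check small values of y:
  y = 0: RHS = 1 = (1)³ ⇒ x = 1 works.
  y = 1: RHS = 18 is not a perfect cube.
  y = -1: RHS = -16 is not a perfect cube.
  y = 2: RHS = 137 is not a perfect cube.
  y = -2: RHS = -135 is not a perfect cube.
  y = 3: RHS = 460 is not a perfect cube.
  y = -3: RHS = -458 is not a perfect cube.
Continuing, at y = 7: RHS = 5832 = (18)³ ⇒ x = 18 works.
Searching the remaining y in |y| ≤ 40 finds no further solutions.
Collected solutions: (1, 0), (18, 7).

Solutions (with |y| ≤ 40): (1, 0), (18, 7).


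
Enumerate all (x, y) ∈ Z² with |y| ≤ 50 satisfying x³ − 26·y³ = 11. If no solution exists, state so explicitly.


The equation is x³ - 26y³ = 11. For fixed y, x³ = 26·y³ + 11, so a solution requires the RHS to be a perfect cube.
Strategy: iterate y from -50 to 50, compute RHS = 26·y³ + 11, and check whether it is a (positive or negative) perfect cube.
Check small values of y:
  y = 0: RHS = 11 is not a perfect cube.
  y = 1: RHS = 37 is not a perfect cube.
  y = -1: RHS = -15 is not a perfect cube.
  y = 2: RHS = 219 is not a perfect cube.
  y = -2: RHS = -197 is not a perfect cube.
  y = 3: RHS = 713 is not a perfect cube.
  y = -3: RHS = -691 is not a perfect cube.
Continuing the search up to |y| = 50 finds no solutions either.
No (x, y) in the scanned range satisfies the equation.

No integer solutions with |y| ≤ 50.


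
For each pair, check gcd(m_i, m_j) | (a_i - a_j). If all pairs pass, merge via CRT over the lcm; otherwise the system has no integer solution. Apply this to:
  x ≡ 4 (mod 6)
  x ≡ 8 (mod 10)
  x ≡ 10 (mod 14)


Moduli 6, 10, 14 are not pairwise coprime, so CRT works modulo lcm(m_i) when all pairwise compatibility conditions hold.
Pairwise compatibility: gcd(m_i, m_j) must divide a_i - a_j for every pair.
Merge one congruence at a time:
  Start: x ≡ 4 (mod 6).
  Combine with x ≡ 8 (mod 10): gcd(6, 10) = 2; 8 - 4 = 4, which IS divisible by 2, so compatible.
    Write x = 4 + 6·t and substitute into x ≡ 8 (mod 10): 6·t ≡ 8 − 4 = 4 (mod 10).
    Divide the congruence (and modulus) by g = 2: 3·t ≡ 2 (mod 5).
    The inverse of 3 mod 5 is 2 (since 3·2 = 6 = 1·5 + 1), so t ≡ 2·2 = 4 ≡ 4 (mod 5).
    Then x = 4 + 6·4 = 28, valid modulo lcm(6, 10) = 30: x ≡ 28 (mod 30).
  Combine with x ≡ 10 (mod 14): gcd(30, 14) = 2; 10 - 28 = -18, which IS divisible by 2, so compatible.
    Write x = 28 + 30·t and substitute into x ≡ 10 (mod 14): 30·t ≡ 10 − 28 = -18 (mod 14).
    Divide the congruence (and modulus) by g = 2: 15·t ≡ -9 (mod 7).
    Reduce coefficients mod 7: 1·t ≡ 5 (mod 7).
    So t ≡ 5 (mod 7).
    Then x = 28 + 30·5 = 178, valid modulo lcm(30, 14) = 210: x ≡ 178 (mod 210).
Verify: 178 mod 6 = 4, 178 mod 10 = 8, 178 mod 14 = 10.

x ≡ 178 (mod 210).


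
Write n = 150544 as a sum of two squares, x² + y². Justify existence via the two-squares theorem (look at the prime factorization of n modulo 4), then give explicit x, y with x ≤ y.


Step 1: Factor n = 150544 = 2^4 · 97^2.
Step 2: Check the mod-4 condition on each prime factor: 2 = 2 (special); 97 ≡ 1 (mod 4), exponent 2.
All primes ≡ 3 (mod 4) appear to even exponent (or don't appear), so by the two-squares theorem n IS expressible as a sum of two squares.
Step 3: Build a representation. Group n = k² · m with k = 4 and m = 97 · 97 = 9409 (a product of primes ≡ 1 (mod 4)); a representation of m scales to one of n via (k·x)² + (k·y)² = k²(x² + y²). Each prime p ≡ 1 (mod 4) is itself a sum of two squares; find a² by testing p − a² for a perfect square:
  97: 97 − 1² = 96, 97 − 2² = 93, 97 − 3² = 88, 97 − 4² = 81 = 9² ⇒ 97 = 4² + 9².
  Combine using the Brahmagupta–Fibonacci identity (a² + b²)(c² + d²) = (ac − bd)² + (ad + bc)² = (ac + bd)² + (ad − bc)²:
  97 · 97 = 9409: from (4² + 9²)(4² + 9²), take (4·4 − 9·9, 4·9 + 9·4) = (16 − 81, 36 + 36) = (-65, 72); dropping signs (only squares matter) gives (65, 72); check 65² + 72² = 4225 + 5184 = 9409 ✓.
  Scale by k = 4: (4·65, 4·72) = (260, 288).
Step 4: Order so x ≤ y and verify: 260² + 288² = 67600 + 82944 = 150544 = n. ✓

n = 150544 = 260² + 288² (one valid representation with x ≤ y).


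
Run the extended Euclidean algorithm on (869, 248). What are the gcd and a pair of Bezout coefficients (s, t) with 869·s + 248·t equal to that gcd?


Euclidean algorithm on (869, 248) — divide until remainder is 0:
  869 = 3 · 248 + 125
  248 = 1 · 125 + 123
  125 = 1 · 123 + 2
  123 = 61 · 2 + 1
  2 = 2 · 1 + 0
gcd(869, 248) = 1.
Track Bezout coefficients alongside the remainders: start with r₀ = 869 = a·1 + b·0 (s = 1, t = 0) and r₁ = 248 = a·0 + b·1 (s = 0, t = 1); each new remainder r_{k+1} = r_{k-1} − q_k·r_k inherits s_{k+1} = s_{k-1} − q_k·s_k, t_{k+1} = t_{k-1} − q_k·t_k, so r_k = a·s_k + b·t_k at every step:
  q = 3: r = 125, s = 1 − 3·0 = 1, t = 0 − 3·1 = -3  (check: 869·1 + 248·(-3) = 125)
  q = 1: r = 123, s = 0 − 1·1 = -1, t = 1 − 1·(-3) = 4  (check: 869·(-1) + 248·4 = 123)
  q = 1: r = 2, s = 1 − 1·(-1) = 2, t = -3 − 1·4 = -7  (check: 869·2 + 248·(-7) = 2)
  q = 61: r = 1, s = -1 − 61·2 = -123, t = 4 − 61·(-7) = 431  (check: 869·(-123) + 248·431 = 1)
The row with r = 1 (the gcd) gives the Bezout coefficients s = -123, t = 431.
Result: 869 · (-123) + 248 · (431) = 1.

gcd(869, 248) = 1; s = -123, t = 431 (check: 869·(-123) + 248·431 = 1).


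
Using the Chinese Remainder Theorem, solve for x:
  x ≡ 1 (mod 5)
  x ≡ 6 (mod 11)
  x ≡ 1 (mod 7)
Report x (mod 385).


Moduli 5, 11, 7 are pairwise coprime; by CRT there is a unique solution modulo M = 5 · 11 · 7 = 385.
Solve pairwise, accumulating the modulus:
  Start with x ≡ 1 (mod 5).
  Combine with x ≡ 6 (mod 11): since gcd(5, 11) = 1, we get a unique residue mod 55.
    Write x = 1 + 5·t and substitute into x ≡ 6 (mod 11): 5·t ≡ 6 − 1 = 5 (mod 11).
    The inverse of 5 mod 11 is 9 (since 5·9 = 45 = 4·11 + 1), so t ≡ 9·5 = 45 ≡ 1 (mod 11).
    Then x = 1 + 5·1 = 6, valid modulo lcm(5, 11) = 55: x ≡ 6 (mod 55).
  Combine with x ≡ 1 (mod 7): since gcd(55, 7) = 1, we get a unique residue mod 385.
    Write x = 6 + 55·t and substitute into x ≡ 1 (mod 7): 55·t ≡ 1 − 6 = -5 (mod 7).
    Reduce coefficients mod 7: 6·t ≡ 2 (mod 7).
    The inverse of 6 mod 7 is 6 (since 6·6 = 36 = 5·7 + 1), so t ≡ 6·2 = 12 ≡ 5 (mod 7).
    Then x = 6 + 55·5 = 281, valid modulo lcm(55, 7) = 385: x ≡ 281 (mod 385).
Verify: 281 mod 5 = 1 ✓, 281 mod 11 = 6 ✓, 281 mod 7 = 1 ✓.

x ≡ 281 (mod 385).


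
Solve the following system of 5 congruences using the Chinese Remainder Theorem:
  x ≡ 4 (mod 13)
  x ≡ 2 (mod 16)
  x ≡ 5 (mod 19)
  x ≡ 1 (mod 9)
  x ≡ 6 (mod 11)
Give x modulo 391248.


Product of moduli M = 13 · 16 · 19 · 9 · 11 = 391248.
Merge one congruence at a time:
  Start: x ≡ 4 (mod 13).
  Combine with x ≡ 2 (mod 16); new modulus lcm = 208.
    Write x = 4 + 13·t and substitute into x ≡ 2 (mod 16): 13·t ≡ 2 − 4 = -2 (mod 16).
    Reduce coefficients mod 16: 13·t ≡ 14 (mod 16).
    The inverse of 13 mod 16 is 5 (since 13·5 = 65 = 4·16 + 1), so t ≡ 5·14 = 70 ≡ 6 (mod 16).
    Then x = 4 + 13·6 = 82, valid modulo lcm(13, 16) = 208: x ≡ 82 (mod 208).
  Combine with x ≡ 5 (mod 19); new modulus lcm = 3952.
    Write x = 82 + 208·t and substitute into x ≡ 5 (mod 19): 208·t ≡ 5 − 82 = -77 (mod 19).
    Reduce coefficients mod 19: 18·t ≡ 18 (mod 19).
    The inverse of 18 mod 19 is 18 (since 18·18 = 324 = 17·19 + 1), so t ≡ 18·18 = 324 ≡ 1 (mod 19).
    Then x = 82 + 208·1 = 290, valid modulo lcm(208, 19) = 3952: x ≡ 290 (mod 3952).
  Combine with x ≡ 1 (mod 9); new modulus lcm = 35568.
    Write x = 290 + 3952·t and substitute into x ≡ 1 (mod 9): 3952·t ≡ 1 − 290 = -289 (mod 9).
    Reduce coefficients mod 9: 1·t ≡ 8 (mod 9).
    So t ≡ 8 (mod 9).
    Then x = 290 + 3952·8 = 31906, valid modulo lcm(3952, 9) = 35568: x ≡ 31906 (mod 35568).
  Combine with x ≡ 6 (mod 11); new modulus lcm = 391248.
    Write x = 31906 + 35568·t and substitute into x ≡ 6 (mod 11): 35568·t ≡ 6 − 31906 = -31900 (mod 11).
    Reduce coefficients mod 11: 5·t ≡ 0 (mod 11).
    The inverse of 5 mod 11 is 9 (since 5·9 = 45 = 4·11 + 1), so t ≡ 9·0 = 0 ≡ 0 (mod 11).
    Then x = 31906 + 35568·0 = 31906, valid modulo lcm(35568, 11) = 391248: x ≡ 31906 (mod 391248).
Verify against each original: 31906 mod 13 = 4, 31906 mod 16 = 2, 31906 mod 19 = 5, 31906 mod 9 = 1, 31906 mod 11 = 6.

x ≡ 31906 (mod 391248).


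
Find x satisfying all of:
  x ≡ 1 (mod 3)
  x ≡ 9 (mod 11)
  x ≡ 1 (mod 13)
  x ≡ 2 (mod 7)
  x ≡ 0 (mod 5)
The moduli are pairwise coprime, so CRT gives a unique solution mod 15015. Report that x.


Product of moduli M = 3 · 11 · 13 · 7 · 5 = 15015.
Merge one congruence at a time:
  Start: x ≡ 1 (mod 3).
  Combine with x ≡ 9 (mod 11); new modulus lcm = 33.
    Write x = 1 + 3·t and substitute into x ≡ 9 (mod 11): 3·t ≡ 9 − 1 = 8 (mod 11).
    The inverse of 3 mod 11 is 4 (since 3·4 = 12 = 1·11 + 1), so t ≡ 4·8 = 32 ≡ 10 (mod 11).
    Then x = 1 + 3·10 = 31, valid modulo lcm(3, 11) = 33: x ≡ 31 (mod 33).
  Combine with x ≡ 1 (mod 13); new modulus lcm = 429.
    Write x = 31 + 33·t and substitute into x ≡ 1 (mod 13): 33·t ≡ 1 − 31 = -30 (mod 13).
    Reduce coefficients mod 13: 7·t ≡ 9 (mod 13).
    The inverse of 7 mod 13 is 2 (since 7·2 = 14 = 1·13 + 1), so t ≡ 2·9 = 18 ≡ 5 (mod 13).
    Then x = 31 + 33·5 = 196, valid modulo lcm(33, 13) = 429: x ≡ 196 (mod 429).
  Combine with x ≡ 2 (mod 7); new modulus lcm = 3003.
    Write x = 196 + 429·t and substitute into x ≡ 2 (mod 7): 429·t ≡ 2 − 196 = -194 (mod 7).
    Reduce coefficients mod 7: 2·t ≡ 2 (mod 7).
    The inverse of 2 mod 7 is 4 (since 2·4 = 8 = 1·7 + 1), so t ≡ 4·2 = 8 ≡ 1 (mod 7).
    Then x = 196 + 429·1 = 625, valid modulo lcm(429, 7) = 3003: x ≡ 625 (mod 3003).
  Combine with x ≡ 0 (mod 5); new modulus lcm = 15015.
    Write x = 625 + 3003·t and substitute into x ≡ 0 (mod 5): 3003·t ≡ 0 − 625 = -625 (mod 5).
    Reduce coefficients mod 5: 3·t ≡ 0 (mod 5).
    The inverse of 3 mod 5 is 2 (since 3·2 = 6 = 1·5 + 1), so t ≡ 2·0 = 0 ≡ 0 (mod 5).
    Then x = 625 + 3003·0 = 625, valid modulo lcm(3003, 5) = 15015: x ≡ 625 (mod 15015).
Verify against each original: 625 mod 3 = 1, 625 mod 11 = 9, 625 mod 13 = 1, 625 mod 7 = 2, 625 mod 5 = 0.

x ≡ 625 (mod 15015).


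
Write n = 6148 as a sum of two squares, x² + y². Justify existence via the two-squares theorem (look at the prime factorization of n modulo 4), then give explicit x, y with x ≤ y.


Step 1: Factor n = 6148 = 2^2 · 29 · 53.
Step 2: Check the mod-4 condition on each prime factor: 2 = 2 (special); 29 ≡ 1 (mod 4), exponent 1; 53 ≡ 1 (mod 4), exponent 1.
All primes ≡ 3 (mod 4) appear to even exponent (or don't appear), so by the two-squares theorem n IS expressible as a sum of two squares.
Step 3: Build a representation. Group n = k² · m with k = 2 and m = 29 · 53 = 1537 (a product of primes ≡ 1 (mod 4)); a representation of m scales to one of n via (k·x)² + (k·y)² = k²(x² + y²). Each prime p ≡ 1 (mod 4) is itself a sum of two squares; find a² by testing p − a² for a perfect square:
  29: 29 − 1² = 28, 29 − 2² = 25 = 5² ⇒ 29 = 2² + 5².
  53: 53 − 1² = 52, 53 − 2² = 49 = 7² ⇒ 53 = 2² + 7².
  Combine using the Brahmagupta–Fibonacci identity (a² + b²)(c² + d²) = (ac − bd)² + (ad + bc)² = (ac + bd)² + (ad − bc)²:
  29 · 53 = 1537: from (2² + 5²)(2² + 7²), take (2·2 − 5·7, 2·7 + 5·2) = (4 − 35, 14 + 10) = (-31, 24); dropping signs (only squares matter) gives (31, 24); check 31² + 24² = 961 + 576 = 1537 ✓.
  Scale by k = 2: (2·31, 2·24) = (62, 48).
Step 4: Order so x ≤ y and verify: 48² + 62² = 2304 + 3844 = 6148 = n. ✓

n = 6148 = 48² + 62² (one valid representation with x ≤ y).


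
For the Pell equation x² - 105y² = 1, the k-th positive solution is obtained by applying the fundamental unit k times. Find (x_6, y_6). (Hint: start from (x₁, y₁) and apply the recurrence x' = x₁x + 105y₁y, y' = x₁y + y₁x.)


Step 1: Find the fundamental solution (x₁, y₁) of x² - 105y² = 1.
  Expand √105 as a continued fraction. a₀ = ⌊√105⌋ = 10; iterate m_{k+1} = d_k·a_k − m_k, d_{k+1} = (105 − m_{k+1}²)/d_k, a_{k+1} = ⌊(a₀ + m_{k+1})/d_{k+1}⌋ (starting m₀ = 0, d₀ = 1), with convergents p_k = a_k·p_{k-1} + p_{k-2}, q_k = a_k·q_{k-1} + q_{k-2} (p₋₁ = 1, q₋₁ = 0):
  k = 0: a₀ = 10; p₀/q₀ = 10/1; p₀² − 105·q₀² = 100 − 105 = -5.
  k = 1: m = 10, d = 5, a = ⌊(10 + 10)/5⌋ = 4; p/q = (4·10 + 1)/(4·1 + 0) = 41/4; p² − 105·q² = 1681 − 1680 = 1.
  The first convergent with p² − 105·q² = 1 gives the fundamental solution (x₁, y₁) = (41, 4).
Step 2: Apply the recurrence (x_{n+1}, y_{n+1}) = (x₁x_n + 105y₁y_n, x₁y_n + y₁x_n) repeatedly.
  From (x_1, y_1) = (41, 4): x_2 = 41·41 + 105·4·4 = 3361; y_2 = 41·4 + 4·41 = 328.
  From (x_2, y_2) = (3361, 328): x_3 = 41·3361 + 105·4·328 = 275561; y_3 = 41·328 + 4·3361 = 26892.
  From (x_3, y_3) = (275561, 26892): x_4 = 41·275561 + 105·4·26892 = 22592641; y_4 = 41·26892 + 4·275561 = 2204816.
  From (x_4, y_4) = (22592641, 2204816): x_5 = 41·22592641 + 105·4·2204816 = 1852321001; y_5 = 41·2204816 + 4·22592641 = 180768020.
  From (x_5, y_5) = (1852321001, 180768020): x_6 = 41·1852321001 + 105·4·180768020 = 151867729441; y_6 = 41·180768020 + 4·1852321001 = 14820772824.
Step 3: Verify x_6² - 105·y_6² = 23063807245564778172481 - 23063807245564778172480 = 1 (should be 1). ✓

(x_1, y_1) = (41, 4); (x_6, y_6) = (151867729441, 14820772824).


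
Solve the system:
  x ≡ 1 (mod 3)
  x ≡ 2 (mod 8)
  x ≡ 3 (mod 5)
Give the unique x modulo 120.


Moduli 3, 8, 5 are pairwise coprime; by CRT there is a unique solution modulo M = 3 · 8 · 5 = 120.
Solve pairwise, accumulating the modulus:
  Start with x ≡ 1 (mod 3).
  Combine with x ≡ 2 (mod 8): since gcd(3, 8) = 1, we get a unique residue mod 24.
    Write x = 1 + 3·t and substitute into x ≡ 2 (mod 8): 3·t ≡ 2 − 1 = 1 (mod 8).
    The inverse of 3 mod 8 is 3 (since 3·3 = 9 = 1·8 + 1), so t ≡ 3·1 = 3 ≡ 3 (mod 8).
    Then x = 1 + 3·3 = 10, valid modulo lcm(3, 8) = 24: x ≡ 10 (mod 24).
  Combine with x ≡ 3 (mod 5): since gcd(24, 5) = 1, we get a unique residue mod 120.
    Write x = 10 + 24·t and substitute into x ≡ 3 (mod 5): 24·t ≡ 3 − 10 = -7 (mod 5).
    Reduce coefficients mod 5: 4·t ≡ 3 (mod 5).
    The inverse of 4 mod 5 is 4 (since 4·4 = 16 = 3·5 + 1), so t ≡ 4·3 = 12 ≡ 2 (mod 5).
    Then x = 10 + 24·2 = 58, valid modulo lcm(24, 5) = 120: x ≡ 58 (mod 120).
Verify: 58 mod 3 = 1 ✓, 58 mod 8 = 2 ✓, 58 mod 5 = 3 ✓.

x ≡ 58 (mod 120).


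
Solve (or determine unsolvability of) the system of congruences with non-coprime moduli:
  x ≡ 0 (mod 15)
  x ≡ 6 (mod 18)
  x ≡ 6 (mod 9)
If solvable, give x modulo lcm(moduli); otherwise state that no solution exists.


Moduli 15, 18, 9 are not pairwise coprime, so CRT works modulo lcm(m_i) when all pairwise compatibility conditions hold.
Pairwise compatibility: gcd(m_i, m_j) must divide a_i - a_j for every pair.
Merge one congruence at a time:
  Start: x ≡ 0 (mod 15).
  Combine with x ≡ 6 (mod 18): gcd(15, 18) = 3; 6 - 0 = 6, which IS divisible by 3, so compatible.
    Write x = 0 + 15·t and substitute into x ≡ 6 (mod 18): 15·t ≡ 6 − 0 = 6 (mod 18).
    Divide the congruence (and modulus) by g = 3: 5·t ≡ 2 (mod 6).
    The inverse of 5 mod 6 is 5 (since 5·5 = 25 = 4·6 + 1), so t ≡ 5·2 = 10 ≡ 4 (mod 6).
    Then x = 0 + 15·4 = 60, valid modulo lcm(15, 18) = 90: x ≡ 60 (mod 90).
  Combine with x ≡ 6 (mod 9): gcd(90, 9) = 9; 6 - 60 = -54, which IS divisible by 9, so compatible.
    Write x = 60 + 90·t and substitute into x ≡ 6 (mod 9): 90·t ≡ 6 − 60 = -54 (mod 9).
    Divide the congruence (and modulus) by g = 9: 10·t ≡ -6 (mod 1).
    Modulo 1 every t works; take t = 0.
    Then x = 60 + 90·0 = 60, valid modulo lcm(90, 9) = 90: x ≡ 60 (mod 90).
Verify: 60 mod 15 = 0, 60 mod 18 = 6, 60 mod 9 = 6.

x ≡ 60 (mod 90).


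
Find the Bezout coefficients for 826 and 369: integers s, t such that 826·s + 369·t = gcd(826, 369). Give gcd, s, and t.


Euclidean algorithm on (826, 369) — divide until remainder is 0:
  826 = 2 · 369 + 88
  369 = 4 · 88 + 17
  88 = 5 · 17 + 3
  17 = 5 · 3 + 2
  3 = 1 · 2 + 1
  2 = 2 · 1 + 0
gcd(826, 369) = 1.
Track Bezout coefficients alongside the remainders: start with r₀ = 826 = a·1 + b·0 (s = 1, t = 0) and r₁ = 369 = a·0 + b·1 (s = 0, t = 1); each new remainder r_{k+1} = r_{k-1} − q_k·r_k inherits s_{k+1} = s_{k-1} − q_k·s_k, t_{k+1} = t_{k-1} − q_k·t_k, so r_k = a·s_k + b·t_k at every step:
  q = 2: r = 88, s = 1 − 2·0 = 1, t = 0 − 2·1 = -2  (check: 826·1 + 369·(-2) = 88)
  q = 4: r = 17, s = 0 − 4·1 = -4, t = 1 − 4·(-2) = 9  (check: 826·(-4) + 369·9 = 17)
  q = 5: r = 3, s = 1 − 5·(-4) = 21, t = -2 − 5·9 = -47  (check: 826·21 + 369·(-47) = 3)
  q = 5: r = 2, s = -4 − 5·21 = -109, t = 9 − 5·(-47) = 244  (check: 826·(-109) + 369·244 = 2)
  q = 1: r = 1, s = 21 − 1·(-109) = 130, t = -47 − 1·244 = -291  (check: 826·130 + 369·(-291) = 1)
The row with r = 1 (the gcd) gives the Bezout coefficients s = 130, t = -291.
Result: 826 · (130) + 369 · (-291) = 1.

gcd(826, 369) = 1; s = 130, t = -291 (check: 826·130 + 369·(-291) = 1).


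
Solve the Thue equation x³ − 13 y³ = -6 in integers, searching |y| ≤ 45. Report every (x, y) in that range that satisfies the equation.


The equation is x³ - 13y³ = -6. For fixed y, x³ = 13·y³ − 6, so a solution requires the RHS to be a perfect cube.
Strategy: iterate y from -45 to 45, compute RHS = 13·y³ − 6, and check whether it is a (positive or negative) perfect cube.
Check small values of y:
  y = 0: RHS = -6 is not a perfect cube.
  y = 1: RHS = 7 is not a perfect cube.
  y = -1: RHS = -19 is not a perfect cube.
  y = 2: RHS = 98 is not a perfect cube.
  y = -2: RHS = -110 is not a perfect cube.
  y = 3: RHS = 345 is not a perfect cube.
  y = -3: RHS = -357 is not a perfect cube.
Continuing the search up to |y| = 45 finds no solutions either.
No (x, y) in the scanned range satisfies the equation.

No integer solutions with |y| ≤ 45.


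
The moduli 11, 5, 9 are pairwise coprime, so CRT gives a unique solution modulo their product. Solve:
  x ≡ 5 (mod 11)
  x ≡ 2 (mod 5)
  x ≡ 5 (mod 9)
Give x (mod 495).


Moduli 11, 5, 9 are pairwise coprime; by CRT there is a unique solution modulo M = 11 · 5 · 9 = 495.
Solve pairwise, accumulating the modulus:
  Start with x ≡ 5 (mod 11).
  Combine with x ≡ 2 (mod 5): since gcd(11, 5) = 1, we get a unique residue mod 55.
    Write x = 5 + 11·t and substitute into x ≡ 2 (mod 5): 11·t ≡ 2 − 5 = -3 (mod 5).
    Reduce coefficients mod 5: 1·t ≡ 2 (mod 5).
    So t ≡ 2 (mod 5).
    Then x = 5 + 11·2 = 27, valid modulo lcm(11, 5) = 55: x ≡ 27 (mod 55).
  Combine with x ≡ 5 (mod 9): since gcd(55, 9) = 1, we get a unique residue mod 495.
    Write x = 27 + 55·t and substitute into x ≡ 5 (mod 9): 55·t ≡ 5 − 27 = -22 (mod 9).
    Reduce coefficients mod 9: 1·t ≡ 5 (mod 9).
    So t ≡ 5 (mod 9).
    Then x = 27 + 55·5 = 302, valid modulo lcm(55, 9) = 495: x ≡ 302 (mod 495).
Verify: 302 mod 11 = 5 ✓, 302 mod 5 = 2 ✓, 302 mod 9 = 5 ✓.

x ≡ 302 (mod 495).


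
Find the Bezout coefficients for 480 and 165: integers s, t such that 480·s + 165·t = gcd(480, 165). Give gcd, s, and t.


Euclidean algorithm on (480, 165) — divide until remainder is 0:
  480 = 2 · 165 + 150
  165 = 1 · 150 + 15
  150 = 10 · 15 + 0
gcd(480, 165) = 15.
Track Bezout coefficients alongside the remainders: start with r₀ = 480 = a·1 + b·0 (s = 1, t = 0) and r₁ = 165 = a·0 + b·1 (s = 0, t = 1); each new remainder r_{k+1} = r_{k-1} − q_k·r_k inherits s_{k+1} = s_{k-1} − q_k·s_k, t_{k+1} = t_{k-1} − q_k·t_k, so r_k = a·s_k + b·t_k at every step:
  q = 2: r = 150, s = 1 − 2·0 = 1, t = 0 − 2·1 = -2  (check: 480·1 + 165·(-2) = 150)
  q = 1: r = 15, s = 0 − 1·1 = -1, t = 1 − 1·(-2) = 3  (check: 480·(-1) + 165·3 = 15)
The row with r = 15 (the gcd) gives the Bezout coefficients s = -1, t = 3.
Result: 480 · (-1) + 165 · (3) = 15.

gcd(480, 165) = 15; s = -1, t = 3 (check: 480·(-1) + 165·3 = 15).


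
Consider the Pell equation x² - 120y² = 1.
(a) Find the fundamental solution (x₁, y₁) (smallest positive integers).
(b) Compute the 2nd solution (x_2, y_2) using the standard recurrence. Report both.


Step 1: Find the fundamental solution (x₁, y₁) of x² - 120y² = 1.
  Expand √120 as a continued fraction. a₀ = ⌊√120⌋ = 10; iterate m_{k+1} = d_k·a_k − m_k, d_{k+1} = (120 − m_{k+1}²)/d_k, a_{k+1} = ⌊(a₀ + m_{k+1})/d_{k+1}⌋ (starting m₀ = 0, d₀ = 1), with convergents p_k = a_k·p_{k-1} + p_{k-2}, q_k = a_k·q_{k-1} + q_{k-2} (p₋₁ = 1, q₋₁ = 0):
  k = 0: a₀ = 10; p₀/q₀ = 10/1; p₀² − 120·q₀² = 100 − 120 = -20.
  k = 1: m = 10, d = 20, a = ⌊(10 + 10)/20⌋ = 1; p/q = (1·10 + 1)/(1·1 + 0) = 11/1; p² − 120·q² = 121 − 120 = 1.
  The first convergent with p² − 120·q² = 1 gives the fundamental solution (x₁, y₁) = (11, 1).
Step 2: Apply the recurrence (x_{n+1}, y_{n+1}) = (x₁x_n + 120y₁y_n, x₁y_n + y₁x_n) repeatedly.
  From (x_1, y_1) = (11, 1): x_2 = 11·11 + 120·1·1 = 241; y_2 = 11·1 + 1·11 = 22.
Step 3: Verify x_2² - 120·y_2² = 58081 - 58080 = 1 (should be 1). ✓

(x_1, y_1) = (11, 1); (x_2, y_2) = (241, 22).


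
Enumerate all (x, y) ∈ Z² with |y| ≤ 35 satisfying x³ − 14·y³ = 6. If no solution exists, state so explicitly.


The equation is x³ - 14y³ = 6. For fixed y, x³ = 14·y³ + 6, so a solution requires the RHS to be a perfect cube.
Strategy: iterate y from -35 to 35, compute RHS = 14·y³ + 6, and check whether it is a (positive or negative) perfect cube.
Check small values of y:
  y = 0: RHS = 6 is not a perfect cube.
  y = 1: RHS = 20 is not a perfect cube.
  y = -1: RHS = -8 = (-2)³ ⇒ x = -2 works.
  y = 2: RHS = 118 is not a perfect cube.
  y = -2: RHS = -106 is not a perfect cube.
  y = 3: RHS = 384 is not a perfect cube.
  y = -3: RHS = -372 is not a perfect cube.
Continuing the search up to |y| = 35 finds no further solutions beyond those listed.
Collected solutions: (-2, -1).

Solutions (with |y| ≤ 35): (-2, -1).


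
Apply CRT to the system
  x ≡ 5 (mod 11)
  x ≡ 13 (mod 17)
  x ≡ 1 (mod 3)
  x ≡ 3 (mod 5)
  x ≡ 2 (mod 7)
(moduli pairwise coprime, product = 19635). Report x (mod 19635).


Product of moduli M = 11 · 17 · 3 · 5 · 7 = 19635.
Merge one congruence at a time:
  Start: x ≡ 5 (mod 11).
  Combine with x ≡ 13 (mod 17); new modulus lcm = 187.
    Write x = 5 + 11·t and substitute into x ≡ 13 (mod 17): 11·t ≡ 13 − 5 = 8 (mod 17).
    The inverse of 11 mod 17 is 14 (since 11·14 = 154 = 9·17 + 1), so t ≡ 14·8 = 112 ≡ 10 (mod 17).
    Then x = 5 + 11·10 = 115, valid modulo lcm(11, 17) = 187: x ≡ 115 (mod 187).
  Combine with x ≡ 1 (mod 3); new modulus lcm = 561.
    Write x = 115 + 187·t and substitute into x ≡ 1 (mod 3): 187·t ≡ 1 − 115 = -114 (mod 3).
    Reduce coefficients mod 3: 1·t ≡ 0 (mod 3).
    So t ≡ 0 (mod 3).
    Then x = 115 + 187·0 = 115, valid modulo lcm(187, 3) = 561: x ≡ 115 (mod 561).
  Combine with x ≡ 3 (mod 5); new modulus lcm = 2805.
    Write x = 115 + 561·t and substitute into x ≡ 3 (mod 5): 561·t ≡ 3 − 115 = -112 (mod 5).
    Reduce coefficients mod 5: 1·t ≡ 3 (mod 5).
    So t ≡ 3 (mod 5).
    Then x = 115 + 561·3 = 1798, valid modulo lcm(561, 5) = 2805: x ≡ 1798 (mod 2805).
  Combine with x ≡ 2 (mod 7); new modulus lcm = 19635.
    Write x = 1798 + 2805·t and substitute into x ≡ 2 (mod 7): 2805·t ≡ 2 − 1798 = -1796 (mod 7).
    Reduce coefficients mod 7: 5·t ≡ 3 (mod 7).
    The inverse of 5 mod 7 is 3 (since 5·3 = 15 = 2·7 + 1), so t ≡ 3·3 = 9 ≡ 2 (mod 7).
    Then x = 1798 + 2805·2 = 7408, valid modulo lcm(2805, 7) = 19635: x ≡ 7408 (mod 19635).
Verify against each original: 7408 mod 11 = 5, 7408 mod 17 = 13, 7408 mod 3 = 1, 7408 mod 5 = 3, 7408 mod 7 = 2.

x ≡ 7408 (mod 19635).


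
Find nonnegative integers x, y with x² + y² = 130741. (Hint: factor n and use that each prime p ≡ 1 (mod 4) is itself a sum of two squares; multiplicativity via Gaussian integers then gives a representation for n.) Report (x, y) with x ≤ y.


Step 1: Factor n = 130741 = 13 · 89 · 113.
Step 2: Check the mod-4 condition on each prime factor: 13 ≡ 1 (mod 4), exponent 1; 89 ≡ 1 (mod 4), exponent 1; 113 ≡ 1 (mod 4), exponent 1.
All primes ≡ 3 (mod 4) appear to even exponent (or don't appear), so by the two-squares theorem n IS expressible as a sum of two squares.
Step 3: Build a representation. Here n = 13 · 89 · 113 is a product of primes ≡ 1 (mod 4). Each prime p ≡ 1 (mod 4) is itself a sum of two squares; find a² by testing p − a² for a perfect square:
  13: 13 − 1² = 12, 13 − 2² = 9 = 3² ⇒ 13 = 2² + 3².
  89: 89 − 1² = 88, 89 − 2² = 85, 89 − 3² = 80, 89 − 4² = 73, 89 − 5² = 64 = 8² ⇒ 89 = 5² + 8².
  113: 113 − 1² = 112, 113 − 2² = 109, 113 − 3² = 104, 113 − 4² = 97, 113 − 5² = 88, 113 − 6² = 77, 113 − 7² = 64 = 8² ⇒ 113 = 7² + 8².
  Combine using the Brahmagupta–Fibonacci identity (a² + b²)(c² + d²) = (ac − bd)² + (ad + bc)² = (ac + bd)² + (ad − bc)²:
  13 · 89 = 1157: from (2² + 3²)(5² + 8²), take (2·5 − 3·8, 2·8 + 3·5) = (10 − 24, 16 + 15) = (-14, 31); dropping signs (only squares matter) gives (14, 31); check 14² + 31² = 196 + 961 = 1157 ✓.
  1157 · 113 = 130741: from (14² + 31²)(7² + 8²), take (14·7 − 31·8, 14·8 + 31·7) = (98 − 248, 112 + 217) = (-150, 329); dropping signs (only squares matter) gives (150, 329); check 150² + 329² = 22500 + 108241 = 130741 ✓.
Step 4: Order so x ≤ y and verify: 150² + 329² = 22500 + 108241 = 130741 = n. ✓

n = 130741 = 150² + 329² (one valid representation with x ≤ y).


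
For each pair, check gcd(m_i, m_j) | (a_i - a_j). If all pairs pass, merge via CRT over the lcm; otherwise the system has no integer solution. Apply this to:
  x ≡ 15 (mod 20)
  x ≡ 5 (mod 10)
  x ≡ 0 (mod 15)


Moduli 20, 10, 15 are not pairwise coprime, so CRT works modulo lcm(m_i) when all pairwise compatibility conditions hold.
Pairwise compatibility: gcd(m_i, m_j) must divide a_i - a_j for every pair.
Merge one congruence at a time:
  Start: x ≡ 15 (mod 20).
  Combine with x ≡ 5 (mod 10): gcd(20, 10) = 10; 5 - 15 = -10, which IS divisible by 10, so compatible.
    Write x = 15 + 20·t and substitute into x ≡ 5 (mod 10): 20·t ≡ 5 − 15 = -10 (mod 10).
    Divide the congruence (and modulus) by g = 10: 2·t ≡ -1 (mod 1).
    Modulo 1 every t works; take t = 0.
    Then x = 15 + 20·0 = 15, valid modulo lcm(20, 10) = 20: x ≡ 15 (mod 20).
  Combine with x ≡ 0 (mod 15): gcd(20, 15) = 5; 0 - 15 = -15, which IS divisible by 5, so compatible.
    Write x = 15 + 20·t and substitute into x ≡ 0 (mod 15): 20·t ≡ 0 − 15 = -15 (mod 15).
    Divide the congruence (and modulus) by g = 5: 4·t ≡ -3 (mod 3).
    Reduce coefficients mod 3: 1·t ≡ 0 (mod 3).
    So t ≡ 0 (mod 3).
    Then x = 15 + 20·0 = 15, valid modulo lcm(20, 15) = 60: x ≡ 15 (mod 60).
Verify: 15 mod 20 = 15, 15 mod 10 = 5, 15 mod 15 = 0.

x ≡ 15 (mod 60).


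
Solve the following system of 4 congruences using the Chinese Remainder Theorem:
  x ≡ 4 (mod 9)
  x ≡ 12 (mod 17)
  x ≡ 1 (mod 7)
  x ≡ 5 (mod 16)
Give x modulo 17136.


Product of moduli M = 9 · 17 · 7 · 16 = 17136.
Merge one congruence at a time:
  Start: x ≡ 4 (mod 9).
  Combine with x ≡ 12 (mod 17); new modulus lcm = 153.
    Write x = 4 + 9·t and substitute into x ≡ 12 (mod 17): 9·t ≡ 12 − 4 = 8 (mod 17).
    The inverse of 9 mod 17 is 2 (since 9·2 = 18 = 1·17 + 1), so t ≡ 2·8 = 16 ≡ 16 (mod 17).
    Then x = 4 + 9·16 = 148, valid modulo lcm(9, 17) = 153: x ≡ 148 (mod 153).
  Combine with x ≡ 1 (mod 7); new modulus lcm = 1071.
    Write x = 148 + 153·t and substitute into x ≡ 1 (mod 7): 153·t ≡ 1 − 148 = -147 (mod 7).
    Reduce coefficients mod 7: 6·t ≡ 0 (mod 7).
    The inverse of 6 mod 7 is 6 (since 6·6 = 36 = 5·7 + 1), so t ≡ 6·0 = 0 ≡ 0 (mod 7).
    Then x = 148 + 153·0 = 148, valid modulo lcm(153, 7) = 1071: x ≡ 148 (mod 1071).
  Combine with x ≡ 5 (mod 16); new modulus lcm = 17136.
    Write x = 148 + 1071·t and substitute into x ≡ 5 (mod 16): 1071·t ≡ 5 − 148 = -143 (mod 16).
    Reduce coefficients mod 16: 15·t ≡ 1 (mod 16).
    The inverse of 15 mod 16 is 15 (since 15·15 = 225 = 14·16 + 1), so t ≡ 15·1 = 15 ≡ 15 (mod 16).
    Then x = 148 + 1071·15 = 16213, valid modulo lcm(1071, 16) = 17136: x ≡ 16213 (mod 17136).
Verify against each original: 16213 mod 9 = 4, 16213 mod 17 = 12, 16213 mod 7 = 1, 16213 mod 16 = 5.

x ≡ 16213 (mod 17136).


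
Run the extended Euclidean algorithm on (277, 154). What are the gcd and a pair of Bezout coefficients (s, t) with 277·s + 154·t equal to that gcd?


Euclidean algorithm on (277, 154) — divide until remainder is 0:
  277 = 1 · 154 + 123
  154 = 1 · 123 + 31
  123 = 3 · 31 + 30
  31 = 1 · 30 + 1
  30 = 30 · 1 + 0
gcd(277, 154) = 1.
Track Bezout coefficients alongside the remainders: start with r₀ = 277 = a·1 + b·0 (s = 1, t = 0) and r₁ = 154 = a·0 + b·1 (s = 0, t = 1); each new remainder r_{k+1} = r_{k-1} − q_k·r_k inherits s_{k+1} = s_{k-1} − q_k·s_k, t_{k+1} = t_{k-1} − q_k·t_k, so r_k = a·s_k + b·t_k at every step:
  q = 1: r = 123, s = 1 − 1·0 = 1, t = 0 − 1·1 = -1  (check: 277·1 + 154·(-1) = 123)
  q = 1: r = 31, s = 0 − 1·1 = -1, t = 1 − 1·(-1) = 2  (check: 277·(-1) + 154·2 = 31)
  q = 3: r = 30, s = 1 − 3·(-1) = 4, t = -1 − 3·2 = -7  (check: 277·4 + 154·(-7) = 30)
  q = 1: r = 1, s = -1 − 1·4 = -5, t = 2 − 1·(-7) = 9  (check: 277·(-5) + 154·9 = 1)
The row with r = 1 (the gcd) gives the Bezout coefficients s = -5, t = 9.
Result: 277 · (-5) + 154 · (9) = 1.

gcd(277, 154) = 1; s = -5, t = 9 (check: 277·(-5) + 154·9 = 1).


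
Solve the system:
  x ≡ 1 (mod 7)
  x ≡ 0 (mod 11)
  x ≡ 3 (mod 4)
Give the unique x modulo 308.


Moduli 7, 11, 4 are pairwise coprime; by CRT there is a unique solution modulo M = 7 · 11 · 4 = 308.
Solve pairwise, accumulating the modulus:
  Start with x ≡ 1 (mod 7).
  Combine with x ≡ 0 (mod 11): since gcd(7, 11) = 1, we get a unique residue mod 77.
    Write x = 1 + 7·t and substitute into x ≡ 0 (mod 11): 7·t ≡ 0 − 1 = -1 (mod 11).
    Reduce coefficients mod 11: 7·t ≡ 10 (mod 11).
    The inverse of 7 mod 11 is 8 (since 7·8 = 56 = 5·11 + 1), so t ≡ 8·10 = 80 ≡ 3 (mod 11).
    Then x = 1 + 7·3 = 22, valid modulo lcm(7, 11) = 77: x ≡ 22 (mod 77).
  Combine with x ≡ 3 (mod 4): since gcd(77, 4) = 1, we get a unique residue mod 308.
    Write x = 22 + 77·t and substitute into x ≡ 3 (mod 4): 77·t ≡ 3 − 22 = -19 (mod 4).
    Reduce coefficients mod 4: 1·t ≡ 1 (mod 4).
    So t ≡ 1 (mod 4).
    Then x = 22 + 77·1 = 99, valid modulo lcm(77, 4) = 308: x ≡ 99 (mod 308).
Verify: 99 mod 7 = 1 ✓, 99 mod 11 = 0 ✓, 99 mod 4 = 3 ✓.

x ≡ 99 (mod 308).
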